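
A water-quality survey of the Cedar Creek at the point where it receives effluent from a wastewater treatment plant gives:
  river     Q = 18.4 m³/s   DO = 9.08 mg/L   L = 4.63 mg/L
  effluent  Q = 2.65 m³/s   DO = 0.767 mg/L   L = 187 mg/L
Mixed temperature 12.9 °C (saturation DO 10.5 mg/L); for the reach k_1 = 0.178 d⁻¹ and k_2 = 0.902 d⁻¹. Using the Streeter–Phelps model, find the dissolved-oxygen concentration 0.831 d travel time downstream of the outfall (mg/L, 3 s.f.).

DO ≈ 6.69 mg/L

Mixed DO = (18.4×9.08 + 2.65×0.767)/(18.4+2.65) = 169.1/21.05 = 8.033 mg/L.
Mixed L₀ = (18.4×4.63 + 2.65×187)/(21.05) = 580.7/21.05 = 27.59 mg/L.
Initial deficit D₀ = C_s − DO₀ = 10.5 − 8.033 = 2.467 mg/L.
D(0.831) = [0.178×27.59/(0.902−0.178)](e^(−0.178×0.831) − e^(−0.902×0.831)) + 2.467 e^(−0.902×0.831)
= 6.783 × (0.8625 − 0.4726) + 2.467 × 0.4726 = 3.810 mg/L.
DO = 10.5 − 3.810 = 6.690 mg/L.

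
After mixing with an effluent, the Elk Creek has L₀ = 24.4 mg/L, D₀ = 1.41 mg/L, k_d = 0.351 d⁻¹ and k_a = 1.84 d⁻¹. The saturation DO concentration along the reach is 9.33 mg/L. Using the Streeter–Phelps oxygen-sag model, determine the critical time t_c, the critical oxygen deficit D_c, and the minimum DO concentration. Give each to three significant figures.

t_c = [1/(k_a−k_d)] ln[(k_a/k_d)(1 − D₀(k_a−k_d)/(k_d L₀))]
= [1/(1.84−0.351)] ln[(1.84/0.351)(1 − 1.41×1.489/(0.351×24.4))]
= (1/1.489) ln[5.242 × 0.7549] = 0.6716 × ln(3.957) = 0.6716 × 1.376 = 0.9238 d.
D_c = (k_d/k_a) L₀ e^(−k_d t_c) = (0.351/1.84) × 24.4 × e^(−0.351×0.9238) = 0.1908 × 24.4 × 0.7231 = 3.366 mg/L.
Minimum DO = C_s − D_c = 9.33 − 3.366 = 5.964 mg/L.

t_c ≈ 0.924 d; D_c ≈ 3.37 mg/L; min DO ≈ 5.96 mg/L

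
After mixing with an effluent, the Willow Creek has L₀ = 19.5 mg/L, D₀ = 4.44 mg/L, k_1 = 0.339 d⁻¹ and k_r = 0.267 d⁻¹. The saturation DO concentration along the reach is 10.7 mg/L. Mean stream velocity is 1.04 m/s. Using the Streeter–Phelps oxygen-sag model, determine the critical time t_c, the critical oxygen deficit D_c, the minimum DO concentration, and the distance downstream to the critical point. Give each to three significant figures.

t_c ≈ 2.66 d; D_c ≈ 10.0 mg/L; min DO ≈ 0.652 mg/L; x_c ≈ 239 km

t_c = [1/(k_r−k_1)] ln[(k_r/k_1)(1 − D₀(k_r−k_1)/(k_1 L₀))]
= [1/(0.267−0.339)] ln[(0.267/0.339)(1 − 4.44×-0.07200/(0.339×19.5))]
= (1/-0.07200) ln[0.7876 × 1.048] = -13.89 × ln(0.8257) = -13.89 × -0.1915 = 2.660 d.
D_c = (k_1/k_r) L₀ e^(−k_1 t_c) = (0.339/0.267) × 19.5 × e^(−0.339×2.660) = 1.270 × 19.5 × 0.4059 = 10.05 mg/L.
Minimum DO = C_s − D_c = 10.7 − 10.05 = 0.6517 mg/L.
x_c = v t_c = 1.04 m/s × 2.660 d × 86400 s/d = 239000 m ≈ 239 km.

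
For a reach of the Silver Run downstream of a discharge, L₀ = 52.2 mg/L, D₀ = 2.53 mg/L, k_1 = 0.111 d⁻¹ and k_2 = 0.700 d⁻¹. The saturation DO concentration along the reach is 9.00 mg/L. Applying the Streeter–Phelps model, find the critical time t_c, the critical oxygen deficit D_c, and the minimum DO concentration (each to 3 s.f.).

t_c ≈ 2.62 d; D_c ≈ 6.19 mg/L; min DO ≈ 2.81 mg/L

At the critical point dD/dt = 0, so k_1 L₀ e^(−k_1 t) = k_2 D. Substituting D(t) from the Streeter–Phelps equation and solving for t gives
t_c = ln[(k_2/k_1)(1 − D₀(k_2−k_1)/(k_1 L₀))] / (k_2−k_1).
Here k_2−k_1 = 0.5890 d⁻¹ and 1 − D₀(k_2−k_1)/(k_1 L₀) = 1 − 2.53×0.5890/(0.111×52.2) = 0.7428, so
t_c = ln(6.306 × 0.7428) / 0.5890 = 1.544 / 0.5890 = 2.622 d.
L(t_c) = L₀ e^(−k_1 t_c) = 52.2 × 0.7475 = 39.02 mg/L, and at the critical point k_2 D_c = k_1 L, so D_c = (0.111/0.700) × 39.02 = 6.187 mg/L.
Minimum DO = C_s − D_c = 9.00 − 6.187 = 2.813 mg/L.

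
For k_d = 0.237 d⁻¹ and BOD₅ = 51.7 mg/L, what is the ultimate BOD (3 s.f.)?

L₀ ≈ 74.5 mg/L

BOD₅ = L₀(1 − e^(−5k_d)) ⇒ L₀ = BOD₅ / (1 − e^(−5×0.237))
= 51.7 / (1 − 0.3057) = 51.7 / 0.6943 = 74.47 mg/L.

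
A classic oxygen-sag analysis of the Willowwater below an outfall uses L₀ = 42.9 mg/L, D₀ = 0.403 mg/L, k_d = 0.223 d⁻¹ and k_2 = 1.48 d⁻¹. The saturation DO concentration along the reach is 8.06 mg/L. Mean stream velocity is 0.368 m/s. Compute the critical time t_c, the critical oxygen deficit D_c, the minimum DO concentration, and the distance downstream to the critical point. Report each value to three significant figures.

t_c ≈ 1.46 d; D_c ≈ 4.67 mg/L; min DO ≈ 3.39 mg/L; x_c ≈ 46.5 km

t_c = [1/(k_2−k_d)] ln[(k_2/k_d)(1 − D₀(k_2−k_d)/(k_d L₀))]
= [1/(1.48−0.223)] ln[(1.48/0.223)(1 − 0.403×1.257/(0.223×42.9))]
= (1/1.257) ln[6.637 × 0.9470] = 0.7955 × ln(6.285) = 0.7955 × 1.838 = 1.462 d.
D_c = (k_d/k_2) L₀ e^(−k_d t_c) = (0.223/1.48) × 42.9 × e^(−0.223×1.462) = 0.1507 × 42.9 × 0.7217 = 4.665 mg/L.
Minimum DO = C_s − D_c = 8.06 − 4.665 = 3.395 mg/L.
x_c = v t_c = 0.368 m/s × 1.462 d × 86400 s/d = 46500 m ≈ 46.5 km.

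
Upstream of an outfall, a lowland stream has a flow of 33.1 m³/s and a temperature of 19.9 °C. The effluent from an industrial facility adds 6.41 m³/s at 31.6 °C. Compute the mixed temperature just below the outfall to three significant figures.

21.8 °C

Flow-weighted mixing: C = (Q_r C_r + Q_w C_w)/(Q_r + Q_w)
= (33.1×19.9 + 6.41×31.6)/(33.1 + 6.41) = 861.2/39.51 = 21.80 °C.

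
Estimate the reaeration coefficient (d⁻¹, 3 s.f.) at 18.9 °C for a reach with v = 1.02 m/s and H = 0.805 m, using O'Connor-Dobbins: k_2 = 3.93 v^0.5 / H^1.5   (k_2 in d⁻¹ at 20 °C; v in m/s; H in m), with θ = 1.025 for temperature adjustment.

k_2 ≈ 5.35 d⁻¹

k_2(20) = 3.93 × 1.02^0.5 / 0.805^1.5 = 3.93 × 1.010 / 0.7223 = 5.495 d⁻¹.
k_2(18.9) = 5.495 × 1.025^(18.9−20) = 5.495 × 0.9732 = 5.348 d⁻¹.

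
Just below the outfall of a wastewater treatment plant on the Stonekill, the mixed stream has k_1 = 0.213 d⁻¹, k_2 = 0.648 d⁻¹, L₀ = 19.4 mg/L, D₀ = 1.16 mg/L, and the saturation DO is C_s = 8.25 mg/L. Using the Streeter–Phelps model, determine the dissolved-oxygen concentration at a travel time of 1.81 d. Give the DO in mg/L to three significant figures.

k_1 L₀/(k_2−k_1) = 0.213×19.4/(0.648−0.213) = 4.132/0.4350 = 9.499 mg/L.
e^(−k_1 t) = e^(−0.213×1.810) = 0.6801; e^(−k_2 t) = e^(−0.648×1.810) = 0.3095.
D = 9.499 × (0.6801 − 0.3095) + 1.16 × 0.3095 = 3.521 + 0.3590 = 3.880 mg/L.
DO = C_s − D = 8.25 − 3.880 = 4.370 mg/L.

DO ≈ 4.37 mg/L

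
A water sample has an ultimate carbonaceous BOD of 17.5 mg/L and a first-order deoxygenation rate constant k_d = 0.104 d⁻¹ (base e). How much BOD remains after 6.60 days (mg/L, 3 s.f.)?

L_t = L₀ e^(−k_d t) = 17.5 × e^(−0.104×6.60) = 17.5 × 0.5034 = 8.809 mg/L.

L ≈ 8.81 mg/L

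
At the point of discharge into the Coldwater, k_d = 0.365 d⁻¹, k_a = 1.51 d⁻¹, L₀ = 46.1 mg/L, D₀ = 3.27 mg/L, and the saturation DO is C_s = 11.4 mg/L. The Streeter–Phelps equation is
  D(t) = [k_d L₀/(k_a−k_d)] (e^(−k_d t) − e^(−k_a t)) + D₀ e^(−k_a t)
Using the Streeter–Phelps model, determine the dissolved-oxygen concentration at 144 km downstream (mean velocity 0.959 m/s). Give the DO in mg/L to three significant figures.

Travel time t = x/v = 144 km / (0.959 m/s) = 144000 m / 0.959 m/s = 150200 s = 1.738 d.
k_d L₀/(k_a−k_d) = 0.365×46.1/(1.51−0.365) = 16.83/1.145 = 14.70 mg/L.
e^(−k_d t) = e^(−0.365×1.738) = 0.5303; e^(−k_a t) = e^(−1.51×1.738) = 0.07249.
D = 14.70 × (0.5303 − 0.07249) + 3.27 × 0.07249 = 6.728 + 0.2371 = 6.965 mg/L.
DO = C_s − D = 11.4 − 6.965 = 4.435 mg/L.

DO ≈ 4.44 mg/L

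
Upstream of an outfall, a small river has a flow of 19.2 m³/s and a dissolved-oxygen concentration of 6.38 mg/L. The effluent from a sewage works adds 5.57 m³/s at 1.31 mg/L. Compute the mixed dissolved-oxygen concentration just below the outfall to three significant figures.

5.24 mg/L

Flow-weighted mixing: C = (Q_r C_r + Q_w C_w)/(Q_r + Q_w)
= (19.2×6.38 + 5.57×1.31)/(19.2 + 5.57) = 129.8/24.77 = 5.240 mg/L.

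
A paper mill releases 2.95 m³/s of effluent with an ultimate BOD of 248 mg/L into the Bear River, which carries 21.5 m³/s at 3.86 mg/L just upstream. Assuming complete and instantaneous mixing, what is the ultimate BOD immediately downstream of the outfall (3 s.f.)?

Flow-weighted mixing: C = (Q_r C_r + Q_w C_w)/(Q_r + Q_w)
= (21.5×3.86 + 2.95×248)/(21.5 + 2.95) = 814.6/24.45 = 33.32 mg/L.

33.3 mg/L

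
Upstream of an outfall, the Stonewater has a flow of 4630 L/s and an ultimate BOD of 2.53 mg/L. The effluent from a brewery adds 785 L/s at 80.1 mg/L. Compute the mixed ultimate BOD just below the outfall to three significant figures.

Flow-weighted mixing: C = (Q_r C_r + Q_w C_w)/(Q_r + Q_w)
= (4630×2.53 + 785×80.1)/(4630 + 785) = 74590/5415 = 13.78 mg/L.

13.8 mg/L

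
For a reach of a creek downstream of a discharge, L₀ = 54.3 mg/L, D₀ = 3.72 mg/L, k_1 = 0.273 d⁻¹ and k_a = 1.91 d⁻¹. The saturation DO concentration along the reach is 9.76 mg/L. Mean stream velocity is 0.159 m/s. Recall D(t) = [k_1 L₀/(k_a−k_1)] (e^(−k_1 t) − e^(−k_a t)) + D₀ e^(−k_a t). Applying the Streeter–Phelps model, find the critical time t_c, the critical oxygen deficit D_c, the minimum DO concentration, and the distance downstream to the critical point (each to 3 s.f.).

t_c ≈ 0.865 d; D_c ≈ 6.13 mg/L; min DO ≈ 3.63 mg/L; x_c ≈ 11.9 km

At the critical point dD/dt = 0, so k_1 L₀ e^(−k_1 t) = k_a D. Substituting D(t) from the Streeter–Phelps equation and solving for t gives
t_c = ln[(k_a/k_1)(1 − D₀(k_a−k_1)/(k_1 L₀))] / (k_a−k_1).
Here k_a−k_1 = 1.637 d⁻¹ and 1 − D₀(k_a−k_1)/(k_1 L₀) = 1 − 3.72×1.637/(0.273×54.3) = 0.5892, so
t_c = ln(6.996 × 0.5892) / 1.637 = 1.416 / 1.637 = 0.8652 d.
L(t_c) = L₀ e^(−k_1 t_c) = 54.3 × 0.7896 = 42.88 mg/L, and at the critical point k_a D_c = k_1 L, so D_c = (0.273/1.91) × 42.88 = 6.128 mg/L.
Minimum DO = C_s − D_c = 9.76 − 6.128 = 3.632 mg/L.
x_c = v t_c = 0.159 m/s × 0.8652 d × 86400 s/d = 11890 m ≈ 11.9 km.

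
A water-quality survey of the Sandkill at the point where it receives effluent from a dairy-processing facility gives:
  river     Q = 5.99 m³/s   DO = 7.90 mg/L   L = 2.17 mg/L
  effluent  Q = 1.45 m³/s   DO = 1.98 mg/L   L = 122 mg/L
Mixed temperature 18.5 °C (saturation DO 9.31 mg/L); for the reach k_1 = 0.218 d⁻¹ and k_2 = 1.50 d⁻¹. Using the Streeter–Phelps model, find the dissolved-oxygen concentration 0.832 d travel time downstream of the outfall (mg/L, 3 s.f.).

DO ≈ 6.20 mg/L

Mixed DO = (5.99×7.90 + 1.45×1.98)/(5.99+1.45) = 50.19/7.440 = 6.746 mg/L.
Mixed L₀ = (5.99×2.17 + 1.45×122)/(7.440) = 189.9/7.440 = 25.52 mg/L.
Initial deficit D₀ = C_s − DO₀ = 9.31 − 6.746 = 2.564 mg/L.
D(0.832) = [0.218×25.52/(1.50−0.218)](e^(−0.218×0.832) − e^(−1.50×0.832)) + 2.564 e^(−1.50×0.832)
= 4.340 × (0.8341 − 0.2871) + 2.564 × 0.2871 = 3.110 mg/L.
DO = 9.31 − 3.110 = 6.200 mg/L.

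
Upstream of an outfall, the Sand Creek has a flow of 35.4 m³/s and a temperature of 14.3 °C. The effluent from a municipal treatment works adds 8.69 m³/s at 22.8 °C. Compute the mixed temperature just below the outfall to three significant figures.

Flow-weighted mixing: C = (Q_r C_r + Q_w C_w)/(Q_r + Q_w)
= (35.4×14.3 + 8.69×22.8)/(35.4 + 8.69) = 704.4/44.09 = 15.98 °C.

16.0 °C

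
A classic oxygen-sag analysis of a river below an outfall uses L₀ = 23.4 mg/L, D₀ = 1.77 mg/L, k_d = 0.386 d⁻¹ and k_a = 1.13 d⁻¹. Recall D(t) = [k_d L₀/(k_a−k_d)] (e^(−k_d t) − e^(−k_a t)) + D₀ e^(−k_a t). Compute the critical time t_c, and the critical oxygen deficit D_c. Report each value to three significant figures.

t_c ≈ 1.23 d; D_c ≈ 4.97 mg/L

t_c = [1/(k_a−k_d)] ln[(k_a/k_d)(1 − D₀(k_a−k_d)/(k_d L₀))]
= [1/(1.13−0.386)] ln[(1.13/0.386)(1 − 1.77×0.7440/(0.386×23.4))]
= (1/0.7440) ln[2.927 × 0.8542] = 1.344 × ln(2.501) = 1.344 × 0.9166 = 1.232 d.
D_c = (k_d/k_a) L₀ e^(−k_d t_c) = (0.386/1.13) × 23.4 × e^(−0.386×1.232) = 0.3416 × 23.4 × 0.6216 = 4.968 mg/L.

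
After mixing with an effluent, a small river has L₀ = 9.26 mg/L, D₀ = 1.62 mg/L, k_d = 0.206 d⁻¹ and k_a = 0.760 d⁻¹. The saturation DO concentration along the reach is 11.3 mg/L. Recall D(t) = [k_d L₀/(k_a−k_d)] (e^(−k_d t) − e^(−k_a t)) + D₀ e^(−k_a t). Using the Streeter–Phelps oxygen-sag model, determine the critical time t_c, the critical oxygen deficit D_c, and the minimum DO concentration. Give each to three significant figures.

t_c ≈ 1.21 d; D_c ≈ 1.96 mg/L; min DO ≈ 9.34 mg/L

At the critical point dD/dt = 0, so k_d L₀ e^(−k_d t) = k_a D. Substituting D(t) from the Streeter–Phelps equation and solving for t gives
t_c = ln[(k_a/k_d)(1 − D₀(k_a−k_d)/(k_d L₀))] / (k_a−k_d).
Here k_a−k_d = 0.5540 d⁻¹ and 1 − D₀(k_a−k_d)/(k_d L₀) = 1 − 1.62×0.5540/(0.206×9.26) = 0.5295, so
t_c = ln(3.689 × 0.5295) / 0.5540 = 0.6696 / 0.5540 = 1.209 d.
D_c = (k_d/k_a) L₀ e^(−k_d t_c) = (0.206/0.760) × 9.26 × e^(−0.206×1.209) = 0.2711 × 9.26 × 0.7796 = 1.957 mg/L.
Minimum DO = C_s − D_c = 11.3 − 1.957 = 9.343 mg/L.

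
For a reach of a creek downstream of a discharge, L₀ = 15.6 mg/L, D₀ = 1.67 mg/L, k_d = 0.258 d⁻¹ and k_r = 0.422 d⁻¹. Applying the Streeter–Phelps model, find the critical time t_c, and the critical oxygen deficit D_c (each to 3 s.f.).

At the critical point dD/dt = 0, so k_d L₀ e^(−k_d t) = k_r D. Substituting D(t) from the Streeter–Phelps equation and solving for t gives
t_c = ln[(k_r/k_d)(1 − D₀(k_r−k_d)/(k_d L₀))] / (k_r−k_d).
Here k_r−k_d = 0.1640 d⁻¹ and 1 − D₀(k_r−k_d)/(k_d L₀) = 1 − 1.67×0.1640/(0.258×15.6) = 0.9320, so
t_c = ln(1.636 × 0.9320) / 0.1640 = 0.4216 / 0.1640 = 2.571 d.
L(t_c) = L₀ e^(−k_d t_c) = 15.6 × 0.5152 = 8.037 mg/L, and at the critical point k_r D_c = k_d L, so D_c = (0.258/0.422) × 8.037 = 4.914 mg/L.

t_c ≈ 2.57 d; D_c ≈ 4.91 mg/L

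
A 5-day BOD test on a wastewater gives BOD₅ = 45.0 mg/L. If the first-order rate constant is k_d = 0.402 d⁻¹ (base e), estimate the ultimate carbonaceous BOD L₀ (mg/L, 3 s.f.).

BOD₅ = L₀(1 − e^(−5k_d)) ⇒ L₀ = BOD₅ / (1 − e^(−5×0.402))
= 45.0 / (1 − 0.1340) = 45.0 / 0.8660 = 51.96 mg/L.

L₀ ≈ 52.0 mg/L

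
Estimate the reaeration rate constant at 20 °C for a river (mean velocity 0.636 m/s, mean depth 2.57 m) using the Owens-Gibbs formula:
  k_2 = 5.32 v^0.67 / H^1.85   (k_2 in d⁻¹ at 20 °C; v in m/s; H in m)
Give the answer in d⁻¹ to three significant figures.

k_2 ≈ 0.685 d⁻¹

k_2 = 5.32 × 0.636^0.67 / 2.57^1.85 = 5.32 × 0.7384 / 5.733 = 0.6853 d⁻¹.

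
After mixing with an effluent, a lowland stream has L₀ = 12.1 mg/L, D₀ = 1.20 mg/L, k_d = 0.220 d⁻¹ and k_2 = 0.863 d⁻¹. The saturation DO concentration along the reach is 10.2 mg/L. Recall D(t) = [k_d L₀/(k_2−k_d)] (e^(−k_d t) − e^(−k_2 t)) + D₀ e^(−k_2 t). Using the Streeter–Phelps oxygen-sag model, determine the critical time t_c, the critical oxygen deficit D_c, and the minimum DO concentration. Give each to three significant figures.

t_c ≈ 1.59 d; D_c ≈ 2.17 mg/L; min DO ≈ 8.03 mg/L

t_c = [1/(k_2−k_d)] ln[(k_2/k_d)(1 − D₀(k_2−k_d)/(k_d L₀))]
= [1/(0.863−0.220)] ln[(0.863/0.220)(1 − 1.20×0.6430/(0.220×12.1))]
= (1/0.6430) ln[3.923 × 0.7101] = 1.555 × ln(2.786) = 1.555 × 1.024 = 1.593 d.
D_c = (k_d/k_2) L₀ e^(−k_d t_c) = (0.220/0.863) × 12.1 × e^(−0.220×1.593) = 0.2549 × 12.1 × 0.7043 = 2.173 mg/L.
Minimum DO = C_s − D_c = 10.2 − 2.173 = 8.027 mg/L.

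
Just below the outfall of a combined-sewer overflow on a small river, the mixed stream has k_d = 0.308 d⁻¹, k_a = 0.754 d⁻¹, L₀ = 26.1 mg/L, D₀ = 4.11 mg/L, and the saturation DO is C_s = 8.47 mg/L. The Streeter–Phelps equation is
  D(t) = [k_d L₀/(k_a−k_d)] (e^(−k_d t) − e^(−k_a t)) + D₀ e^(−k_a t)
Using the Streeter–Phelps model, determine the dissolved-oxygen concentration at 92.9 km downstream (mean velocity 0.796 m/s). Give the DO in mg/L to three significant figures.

DO ≈ 1.61 mg/L

Travel time t = x/v = 92.9 km / (0.796 m/s) = 92900 m / 0.796 m/s = 116700 s = 1.351 d.
k_d L₀/(k_a−k_d) = 0.308×26.1/(0.754−0.308) = 8.039/0.4460 = 18.02 mg/L.
e^(−k_d t) = e^(−0.308×1.351) = 0.6597; e^(−k_a t) = e^(−0.754×1.351) = 0.3611.
D = 18.02 × (0.6597 − 0.3611) + 4.11 × 0.3611 = 5.380 + 1.484 = 6.865 mg/L.
DO = C_s − D = 8.47 − 6.865 = 1.605 mg/L.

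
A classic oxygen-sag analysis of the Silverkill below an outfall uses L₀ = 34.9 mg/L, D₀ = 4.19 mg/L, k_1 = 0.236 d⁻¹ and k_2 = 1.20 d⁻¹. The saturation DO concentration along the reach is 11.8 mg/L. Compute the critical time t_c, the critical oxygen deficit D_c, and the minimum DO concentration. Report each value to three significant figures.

t_c ≈ 0.988 d; D_c ≈ 5.44 mg/L; min DO ≈ 6.36 mg/L

At the critical point dD/dt = 0, so k_1 L₀ e^(−k_1 t) = k_2 D. Substituting D(t) from the Streeter–Phelps equation and solving for t gives
t_c = ln[(k_2/k_1)(1 − D₀(k_2−k_1)/(k_1 L₀))] / (k_2−k_1).
Here k_2−k_1 = 0.9640 d⁻¹ and 1 − D₀(k_2−k_1)/(k_1 L₀) = 1 − 4.19×0.9640/(0.236×34.9) = 0.5096, so
t_c = ln(5.085 × 0.5096) / 0.9640 = 0.9521 / 0.9640 = 0.9877 d.
L(t_c) = L₀ e^(−k_1 t_c) = 34.9 × 0.7921 = 27.64 mg/L, and at the critical point k_2 D_c = k_1 L, so D_c = (0.236/1.20) × 27.64 = 5.437 mg/L.
Minimum DO = C_s − D_c = 11.8 − 5.437 = 6.363 mg/L.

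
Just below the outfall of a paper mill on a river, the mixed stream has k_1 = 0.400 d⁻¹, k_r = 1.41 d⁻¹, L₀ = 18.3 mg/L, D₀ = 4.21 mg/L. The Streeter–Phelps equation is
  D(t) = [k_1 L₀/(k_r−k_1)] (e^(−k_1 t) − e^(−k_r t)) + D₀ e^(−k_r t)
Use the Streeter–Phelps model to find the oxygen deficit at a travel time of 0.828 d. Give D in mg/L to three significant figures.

D ≈ 4.26 mg/L

k_1 L₀/(k_r−k_1) = 0.400×18.3/(1.41−0.400) = 7.320/1.010 = 7.248 mg/L.
e^(−k_1 t) = e^(−0.400×0.8280) = 0.7181; e^(−k_r t) = e^(−1.41×0.8280) = 0.3112.
D = 7.248 × (0.7181 − 0.3112) + 4.21 × 0.3112 = 2.949 + 1.310 = 4.259 mg/L.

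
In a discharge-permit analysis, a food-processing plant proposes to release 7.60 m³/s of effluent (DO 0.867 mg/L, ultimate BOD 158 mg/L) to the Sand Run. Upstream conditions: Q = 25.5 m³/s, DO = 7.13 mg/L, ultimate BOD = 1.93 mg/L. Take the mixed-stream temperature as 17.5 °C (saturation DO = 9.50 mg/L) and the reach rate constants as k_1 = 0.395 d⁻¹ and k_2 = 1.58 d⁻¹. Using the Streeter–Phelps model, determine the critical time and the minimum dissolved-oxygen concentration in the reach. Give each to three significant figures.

Mixed DO = (25.5×7.13 + 7.60×0.867)/(25.5+7.60) = 188.4/33.10 = 5.692 mg/L.
Mixed L₀ = (25.5×1.93 + 7.60×158)/(33.10) = 1250/33.10 = 37.76 mg/L.
Initial deficit D₀ = C_s − DO₀ = 9.50 − 5.692 = 3.808 mg/L.
t_c = (1/1.185) ln[(1.58/0.395)(1 − 3.808×1.185/(0.395×37.76))] = 0.8439 × ln(2.790) = 0.8659 d.
D_c = (0.395/1.58) × 37.76 × e^(−0.395×0.8659) = 0.2500 × 37.76 × 0.7103 = 6.706 mg/L.
Minimum DO = 9.50 − 6.706 = 2.794 mg/L.

t_c ≈ 0.866 d; minimum DO ≈ 2.79 mg/L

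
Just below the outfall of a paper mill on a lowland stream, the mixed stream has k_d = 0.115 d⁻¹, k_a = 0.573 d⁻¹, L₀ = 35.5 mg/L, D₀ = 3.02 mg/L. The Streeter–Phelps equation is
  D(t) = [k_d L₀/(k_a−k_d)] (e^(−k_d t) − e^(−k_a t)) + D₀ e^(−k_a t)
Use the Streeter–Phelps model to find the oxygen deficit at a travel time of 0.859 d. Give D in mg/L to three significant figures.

D ≈ 4.47 mg/L

k_d L₀/(k_a−k_d) = 0.115×35.5/(0.573−0.115) = 4.083/0.4580 = 8.914 mg/L.
e^(−k_d t) = e^(−0.115×0.8590) = 0.9059; e^(−k_a t) = e^(−0.573×0.8590) = 0.6113.
D = 8.914 × (0.9059 − 0.6113) + 3.02 × 0.6113 = 2.627 + 1.846 = 4.473 mg/L.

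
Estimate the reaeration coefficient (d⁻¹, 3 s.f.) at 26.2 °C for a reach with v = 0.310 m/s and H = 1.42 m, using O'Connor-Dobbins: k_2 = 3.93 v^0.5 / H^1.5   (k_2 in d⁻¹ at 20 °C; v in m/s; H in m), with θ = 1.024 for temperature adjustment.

k_2(20) = 3.93 × 0.310^0.5 / 1.42^1.5 = 3.93 × 0.5568 / 1.692 = 1.293 d⁻¹.
k_2(26.2) = 1.293 × 1.024^(26.2−20) = 1.293 × 1.158 = 1.498 d⁻¹.

k_2 ≈ 1.50 d⁻¹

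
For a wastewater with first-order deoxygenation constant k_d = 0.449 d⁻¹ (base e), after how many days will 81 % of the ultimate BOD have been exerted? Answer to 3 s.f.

y/L₀ = 1 − e^(−k_d t) = 0.81 ⇒ e^(−k_d t) = 0.190
t = −ln(0.190) / 0.449 = 1.661 / 0.449 = 3.699 d.

t ≈ 3.70 d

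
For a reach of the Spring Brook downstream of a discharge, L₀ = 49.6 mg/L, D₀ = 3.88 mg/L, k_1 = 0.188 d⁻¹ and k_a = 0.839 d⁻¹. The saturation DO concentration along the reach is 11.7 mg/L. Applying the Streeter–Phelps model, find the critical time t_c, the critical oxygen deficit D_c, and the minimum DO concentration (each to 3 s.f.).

t_c ≈ 1.81 d; D_c ≈ 7.91 mg/L; min DO ≈ 3.79 mg/L

With k_a/k_1 = 4.463 and 1 − D₀(k_a−k_1)/(k_1 L₀) = 0.7291,
t_c = ln(4.463 × 0.7291) / (0.839 − 0.188) = ln(3.254) / 0.6510 = 1.180/0.6510 = 1.812 d.
D_c = (k_1/k_a) L₀ e^(−k_1 t_c) = (0.188/0.839) × 49.6 × e^(−0.188×1.812) = 0.2241 × 49.6 × 0.7113 = 7.905 mg/L.
Minimum DO = C_s − D_c = 11.7 − 7.905 = 3.795 mg/L.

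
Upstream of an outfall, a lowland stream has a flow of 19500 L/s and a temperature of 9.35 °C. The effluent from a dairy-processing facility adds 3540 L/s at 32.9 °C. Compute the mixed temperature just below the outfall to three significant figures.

Flow-weighted mixing: C = (Q_r C_r + Q_w C_w)/(Q_r + Q_w)
= (19500×9.35 + 3540×32.9)/(19500 + 3540) = 298800/23040 = 12.97 °C.

13.0 °C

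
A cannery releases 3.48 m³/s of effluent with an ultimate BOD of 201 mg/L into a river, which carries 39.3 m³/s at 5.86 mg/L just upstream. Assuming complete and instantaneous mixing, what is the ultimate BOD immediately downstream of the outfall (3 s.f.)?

Flow-weighted mixing: C = (Q_r C_r + Q_w C_w)/(Q_r + Q_w)
= (39.3×5.86 + 3.48×201)/(39.3 + 3.48) = 929.8/42.78 = 21.73 mg/L.

21.7 mg/L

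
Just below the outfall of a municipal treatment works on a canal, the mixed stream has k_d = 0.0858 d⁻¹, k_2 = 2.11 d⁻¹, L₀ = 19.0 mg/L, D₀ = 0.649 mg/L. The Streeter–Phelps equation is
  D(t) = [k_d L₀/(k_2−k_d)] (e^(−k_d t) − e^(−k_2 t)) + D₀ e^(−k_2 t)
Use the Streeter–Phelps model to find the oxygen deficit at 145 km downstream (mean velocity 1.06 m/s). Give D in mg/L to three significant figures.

Travel time t = x/v = 145 km / (1.06 m/s) = 145000 m / 1.06 m/s = 136800 s = 1.583 d.
k_d L₀/(k_2−k_d) = 0.0858×19.0/(2.11−0.0858) = 1.630/2.024 = 0.8054 mg/L.
e^(−k_d t) = e^(−0.0858×1.583) = 0.8730; e^(−k_2 t) = e^(−2.11×1.583) = 0.03541.
D = 0.8054 × (0.8730 − 0.03541) + 0.649 × 0.03541 = 0.6745 + 0.02298 = 0.6975 mg/L.

D ≈ 0.698 mg/L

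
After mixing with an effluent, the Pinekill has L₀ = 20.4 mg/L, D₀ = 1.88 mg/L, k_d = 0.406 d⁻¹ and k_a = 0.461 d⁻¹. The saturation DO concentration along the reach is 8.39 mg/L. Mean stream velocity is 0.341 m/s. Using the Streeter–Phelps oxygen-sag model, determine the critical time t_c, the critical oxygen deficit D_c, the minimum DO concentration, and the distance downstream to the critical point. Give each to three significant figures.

At the critical point dD/dt = 0, so k_d L₀ e^(−k_d t) = k_a D. Substituting D(t) from the Streeter–Phelps equation and solving for t gives
t_c = ln[(k_a/k_d)(1 − D₀(k_a−k_d)/(k_d L₀))] / (k_a−k_d).
Here k_a−k_d = 0.05500 d⁻¹ and 1 − D₀(k_a−k_d)/(k_d L₀) = 1 − 1.88×0.05500/(0.406×20.4) = 0.9875, so
t_c = ln(1.135 × 0.9875) / 0.05500 = 0.1145 / 0.05500 = 2.081 d.
L(t_c) = L₀ e^(−k_d t_c) = 20.4 × 0.4295 = 8.762 mg/L, and at the critical point k_a D_c = k_d L, so D_c = (0.406/0.461) × 8.762 = 7.717 mg/L.
Minimum DO = C_s − D_c = 8.39 − 7.717 = 0.6732 mg/L.
x_c = v t_c = 0.341 m/s × 2.081 d × 86400 s/d = 61330 m ≈ 61.3 km.

t_c ≈ 2.08 d; D_c ≈ 7.72 mg/L; min DO ≈ 0.673 mg/L; x_c ≈ 61.3 km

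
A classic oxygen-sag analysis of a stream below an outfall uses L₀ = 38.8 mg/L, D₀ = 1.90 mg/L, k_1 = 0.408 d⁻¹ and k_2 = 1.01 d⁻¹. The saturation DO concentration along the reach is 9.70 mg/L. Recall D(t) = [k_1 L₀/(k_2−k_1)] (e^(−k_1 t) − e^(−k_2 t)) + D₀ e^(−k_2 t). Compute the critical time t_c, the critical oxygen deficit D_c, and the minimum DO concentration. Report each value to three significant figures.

With k_2/k_1 = 2.475 and 1 − D₀(k_2−k_1)/(k_1 L₀) = 0.9277,
t_c = ln(2.475 × 0.9277) / (1.01 − 0.408) = ln(2.297) / 0.6020 = 0.8314/0.6020 = 1.381 d.
L(t_c) = L₀ e^(−k_1 t_c) = 38.8 × 0.5692 = 22.09 mg/L, and at the critical point k_2 D_c = k_1 L, so D_c = (0.408/1.01) × 22.09 = 8.922 mg/L.
Minimum DO = C_s − D_c = 9.70 − 8.922 = 0.7784 mg/L.

t_c ≈ 1.38 d; D_c ≈ 8.92 mg/L; min DO ≈ 0.778 mg/L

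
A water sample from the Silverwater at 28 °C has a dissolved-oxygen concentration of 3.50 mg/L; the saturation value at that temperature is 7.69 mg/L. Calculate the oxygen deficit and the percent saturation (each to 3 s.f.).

D = C_s − C = 7.69 − 3.50 = 4.19 mg/L.
% saturation = 3.50/7.69 × 100 = 45.5 %.

D ≈ 4.19 mg/L; 45.5 % saturation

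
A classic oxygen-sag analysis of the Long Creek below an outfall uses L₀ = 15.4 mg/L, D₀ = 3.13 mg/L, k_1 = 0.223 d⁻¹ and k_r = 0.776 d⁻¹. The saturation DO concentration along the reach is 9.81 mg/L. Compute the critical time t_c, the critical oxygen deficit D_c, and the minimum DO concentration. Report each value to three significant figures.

t_c ≈ 0.987 d; D_c ≈ 3.55 mg/L; min DO ≈ 6.26 mg/L

t_c = [1/(k_r−k_1)] ln[(k_r/k_1)(1 − D₀(k_r−k_1)/(k_1 L₀))]
= [1/(0.776−0.223)] ln[(0.776/0.223)(1 − 3.13×0.5530/(0.223×15.4))]
= (1/0.5530) ln[3.480 × 0.4960] = 1.808 × ln(1.726) = 1.808 × 0.5458 = 0.9869 d.
L(t_c) = L₀ e^(−k_1 t_c) = 15.4 × 0.8025 = 12.36 mg/L, and at the critical point k_r D_c = k_1 L, so D_c = (0.223/0.776) × 12.36 = 3.551 mg/L.
Minimum DO = C_s − D_c = 9.81 − 3.551 = 6.259 mg/L.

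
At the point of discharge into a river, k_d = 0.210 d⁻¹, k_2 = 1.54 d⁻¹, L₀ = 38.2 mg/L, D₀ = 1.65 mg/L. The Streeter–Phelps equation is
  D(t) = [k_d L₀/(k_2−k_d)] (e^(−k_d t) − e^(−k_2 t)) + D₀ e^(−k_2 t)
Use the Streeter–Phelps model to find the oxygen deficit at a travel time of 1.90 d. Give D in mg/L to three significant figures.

k_d L₀/(k_2−k_d) = 0.210×38.2/(1.54−0.210) = 8.022/1.330 = 6.032 mg/L.
e^(−k_d t) = e^(−0.210×1.900) = 0.6710; e^(−k_2 t) = e^(−1.54×1.900) = 0.05361.
D = 6.032 × (0.6710 − 0.05361) + 1.65 × 0.05361 = 3.724 + 0.08846 = 3.812 mg/L.

D ≈ 3.81 mg/L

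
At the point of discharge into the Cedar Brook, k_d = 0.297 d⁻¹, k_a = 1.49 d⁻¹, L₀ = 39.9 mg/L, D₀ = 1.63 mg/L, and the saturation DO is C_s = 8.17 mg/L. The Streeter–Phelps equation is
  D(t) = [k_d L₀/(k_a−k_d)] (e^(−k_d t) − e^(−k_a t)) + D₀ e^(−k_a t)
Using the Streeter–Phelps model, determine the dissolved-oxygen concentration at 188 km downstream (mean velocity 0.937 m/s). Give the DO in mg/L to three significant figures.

Travel time t = x/v = 188 km / (0.937 m/s) = 188000 m / 0.937 m/s = 200600 s = 2.322 d.
k_d L₀/(k_a−k_d) = 0.297×39.9/(1.49−0.297) = 11.85/1.193 = 9.933 mg/L.
e^(−k_d t) = e^(−0.297×2.322) = 0.5017; e^(−k_a t) = e^(−1.49×2.322) = 0.03143.
D = 9.933 × (0.5017 − 0.03143) + 1.63 × 0.03143 = 4.672 + 0.05122 = 4.723 mg/L.
DO = C_s − D = 8.17 − 4.723 = 3.447 mg/L.

DO ≈ 3.45 mg/L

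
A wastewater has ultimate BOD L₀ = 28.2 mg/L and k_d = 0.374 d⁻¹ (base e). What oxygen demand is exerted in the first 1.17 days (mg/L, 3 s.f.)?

y ≈ 9.99 mg/L

y_t = L₀(1 − e^(−k_d t)) = 28.2 × (1 − e^(−0.374×1.17))
= 28.2 × (1 − 0.6456) = 28.2 × 0.3544 = 9.994 mg/L.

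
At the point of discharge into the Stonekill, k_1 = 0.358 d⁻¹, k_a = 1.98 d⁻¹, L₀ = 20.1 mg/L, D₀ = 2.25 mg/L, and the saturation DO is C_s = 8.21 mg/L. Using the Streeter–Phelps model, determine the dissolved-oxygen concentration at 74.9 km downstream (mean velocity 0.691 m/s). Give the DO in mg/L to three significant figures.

Travel time t = x/v = 74.9 km / (0.691 m/s) = 74900 m / 0.691 m/s = 108400 s = 1.255 d.
k_1 L₀/(k_a−k_1) = 0.358×20.1/(1.98−0.358) = 7.196/1.622 = 4.436 mg/L.
e^(−k_1 t) = e^(−0.358×1.255) = 0.6382; e^(−k_a t) = e^(−1.98×1.255) = 0.08341.
D = 4.436 × (0.6382 − 0.08341) + 2.25 × 0.08341 = 2.461 + 0.1877 = 2.649 mg/L.
DO = C_s − D = 8.21 − 2.649 = 5.561 mg/L.

DO ≈ 5.56 mg/L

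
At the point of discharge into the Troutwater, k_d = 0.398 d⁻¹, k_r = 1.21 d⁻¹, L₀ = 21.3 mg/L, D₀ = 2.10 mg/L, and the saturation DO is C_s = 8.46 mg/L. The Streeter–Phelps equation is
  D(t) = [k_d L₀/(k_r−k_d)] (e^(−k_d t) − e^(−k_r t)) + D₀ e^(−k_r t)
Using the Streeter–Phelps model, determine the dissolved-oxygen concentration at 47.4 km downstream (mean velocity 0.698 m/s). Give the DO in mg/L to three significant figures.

Travel time t = x/v = 47.4 km / (0.698 m/s) = 47400 m / 0.698 m/s = 67910 s = 0.7860 d.
k_d L₀/(k_r−k_d) = 0.398×21.3/(1.21−0.398) = 8.477/0.8120 = 10.44 mg/L.
e^(−k_d t) = e^(−0.398×0.7860) = 0.7314; e^(−k_r t) = e^(−1.21×0.7860) = 0.3863.
D = 10.44 × (0.7314 − 0.3863) + 2.10 × 0.3863 = 3.602 + 0.8113 = 4.414 mg/L.
DO = C_s − D = 8.46 − 4.414 = 4.046 mg/L.

DO ≈ 4.05 mg/L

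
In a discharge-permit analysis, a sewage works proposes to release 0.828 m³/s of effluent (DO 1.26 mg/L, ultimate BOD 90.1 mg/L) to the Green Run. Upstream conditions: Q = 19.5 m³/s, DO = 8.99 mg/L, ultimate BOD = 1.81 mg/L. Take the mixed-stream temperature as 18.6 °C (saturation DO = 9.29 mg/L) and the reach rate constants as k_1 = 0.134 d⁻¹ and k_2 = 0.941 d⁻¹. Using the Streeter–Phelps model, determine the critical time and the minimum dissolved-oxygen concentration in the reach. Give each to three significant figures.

t_c ≈ 0.984 d; minimum DO ≈ 8.62 mg/L

Mixed DO = (19.5×8.99 + 0.828×1.26)/(19.5+0.828) = 176.3/20.33 = 8.675 mg/L.
Mixed L₀ = (19.5×1.81 + 0.828×90.1)/(20.33) = 109.9/20.33 = 5.406 mg/L.
Initial deficit D₀ = C_s − DO₀ = 9.29 − 8.675 = 0.6149 mg/L.
t_c = (1/0.8070) ln[(0.941/0.134)(1 − 0.6149×0.8070/(0.134×5.406))] = 1.239 × ln(2.213) = 0.9840 d.
D_c = (0.134/0.941) × 5.406 × e^(−0.134×0.9840) = 0.1424 × 5.406 × 0.8765 = 0.6747 mg/L.
Minimum DO = 9.29 − 0.6747 = 8.615 mg/L.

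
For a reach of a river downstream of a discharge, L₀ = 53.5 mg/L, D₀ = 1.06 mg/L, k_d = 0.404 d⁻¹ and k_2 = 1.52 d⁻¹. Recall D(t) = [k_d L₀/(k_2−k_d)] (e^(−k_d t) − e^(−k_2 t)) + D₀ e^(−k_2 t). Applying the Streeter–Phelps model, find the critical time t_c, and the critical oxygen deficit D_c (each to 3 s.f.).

t_c ≈ 1.14 d; D_c ≈ 8.98 mg/L

At the critical point dD/dt = 0, so k_d L₀ e^(−k_d t) = k_2 D. Substituting D(t) from the Streeter–Phelps equation and solving for t gives
t_c = ln[(k_2/k_d)(1 − D₀(k_2−k_d)/(k_d L₀))] / (k_2−k_d).
Here k_2−k_d = 1.116 d⁻¹ and 1 − D₀(k_2−k_d)/(k_d L₀) = 1 − 1.06×1.116/(0.404×53.5) = 0.9453, so
t_c = ln(3.762 × 0.9453) / 1.116 = 1.269 / 1.116 = 1.137 d.
D_c = (k_d/k_2) L₀ e^(−k_d t_c) = (0.404/1.52) × 53.5 × e^(−0.404×1.137) = 0.2658 × 53.5 × 0.6317 = 8.983 mg/L.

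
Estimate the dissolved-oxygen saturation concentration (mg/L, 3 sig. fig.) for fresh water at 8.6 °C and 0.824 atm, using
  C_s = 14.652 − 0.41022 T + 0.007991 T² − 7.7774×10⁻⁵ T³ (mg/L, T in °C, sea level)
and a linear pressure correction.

At sea level: C_s = 14.652 − 0.41022×8.6 + 0.007991×8.6² − 7.7774×10⁻⁵×8.6³ = 11.67 mg/L.
Pressure correction: C_s' = 11.67 × 0.824 = 9.612 mg/L.

C_s ≈ 9.61 mg/L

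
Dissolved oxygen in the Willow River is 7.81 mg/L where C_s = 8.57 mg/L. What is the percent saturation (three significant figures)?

% saturation = C/C_s × 100 = 7.81/8.57 × 100 = 91.1 %.

91.1 % saturation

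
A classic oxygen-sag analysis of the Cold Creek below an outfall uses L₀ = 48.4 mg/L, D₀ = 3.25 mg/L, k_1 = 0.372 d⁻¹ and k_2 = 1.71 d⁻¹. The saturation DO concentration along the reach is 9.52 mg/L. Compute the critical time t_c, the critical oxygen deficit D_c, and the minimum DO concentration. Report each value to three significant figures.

t_c ≈ 0.933 d; D_c ≈ 7.44 mg/L; min DO ≈ 2.08 mg/L

With k_2/k_1 = 4.597 and 1 − D₀(k_2−k_1)/(k_1 L₀) = 0.7585,
t_c = ln(4.597 × 0.7585) / (1.71 − 0.372) = ln(3.487) / 1.338 = 1.249/1.338 = 0.9334 d.
L(t_c) = L₀ e^(−k_1 t_c) = 48.4 × 0.7066 = 34.20 mg/L, and at the critical point k_2 D_c = k_1 L, so D_c = (0.372/1.71) × 34.20 = 7.440 mg/L.
Minimum DO = C_s − D_c = 9.52 − 7.440 = 2.080 mg/L.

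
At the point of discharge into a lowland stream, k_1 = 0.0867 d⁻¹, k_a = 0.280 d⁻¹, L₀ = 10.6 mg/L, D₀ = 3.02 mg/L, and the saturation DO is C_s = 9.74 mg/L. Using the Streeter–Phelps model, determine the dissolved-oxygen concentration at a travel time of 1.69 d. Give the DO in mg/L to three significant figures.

DO ≈ 6.71 mg/L

k_1 L₀/(k_a−k_1) = 0.0867×10.6/(0.280−0.0867) = 0.9190/0.1933 = 4.754 mg/L.
e^(−k_1 t) = e^(−0.0867×1.690) = 0.8637; e^(−k_a t) = e^(−0.280×1.690) = 0.6230.
D = 4.754 × (0.8637 − 0.6230) + 3.02 × 0.6230 = 1.144 + 1.881 = 3.026 mg/L.
DO = C_s − D = 9.74 − 3.026 = 6.714 mg/L.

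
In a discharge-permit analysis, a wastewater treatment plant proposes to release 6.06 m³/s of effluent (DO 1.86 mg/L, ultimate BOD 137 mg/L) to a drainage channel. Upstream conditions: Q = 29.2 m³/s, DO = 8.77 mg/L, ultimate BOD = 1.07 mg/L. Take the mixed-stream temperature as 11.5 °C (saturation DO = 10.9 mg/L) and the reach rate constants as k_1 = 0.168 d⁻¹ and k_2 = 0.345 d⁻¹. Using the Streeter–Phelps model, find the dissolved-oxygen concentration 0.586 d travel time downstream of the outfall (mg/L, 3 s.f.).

Mixed DO = (29.2×8.77 + 6.06×1.86)/(29.2+6.06) = 267.4/35.26 = 7.582 mg/L.
Mixed L₀ = (29.2×1.07 + 6.06×137)/(35.26) = 861.5/35.26 = 24.43 mg/L.
Initial deficit D₀ = C_s − DO₀ = 10.9 − 7.582 = 3.318 mg/L.
D(0.586) = [0.168×24.43/(0.345−0.168)](e^(−0.168×0.586) − e^(−0.345×0.586)) + 3.318 e^(−0.345×0.586)
= 23.19 × (0.9062 − 0.8170) + 3.318 × 0.8170 = 4.781 mg/L.
DO = 10.9 − 4.781 = 6.119 mg/L.

DO ≈ 6.12 mg/L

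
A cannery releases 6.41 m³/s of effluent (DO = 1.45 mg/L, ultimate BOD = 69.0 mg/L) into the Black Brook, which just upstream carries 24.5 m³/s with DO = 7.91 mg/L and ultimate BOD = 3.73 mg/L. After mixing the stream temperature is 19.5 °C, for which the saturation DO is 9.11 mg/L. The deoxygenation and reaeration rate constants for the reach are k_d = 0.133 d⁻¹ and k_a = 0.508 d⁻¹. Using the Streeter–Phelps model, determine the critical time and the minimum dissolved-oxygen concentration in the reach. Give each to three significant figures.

Mixed DO = (24.5×7.91 + 6.41×1.45)/(24.5+6.41) = 203.1/30.91 = 6.570 mg/L.
Mixed L₀ = (24.5×3.73 + 6.41×69.0)/(30.91) = 533.7/30.91 = 17.27 mg/L.
Initial deficit D₀ = C_s − DO₀ = 9.11 − 6.570 = 2.540 mg/L.
t_c = (1/0.3750) ln[(0.508/0.133)(1 − 2.540×0.3750/(0.133×17.27))] = 2.667 × ln(2.235) = 2.145 d.
D_c = (0.133/0.508) × 17.27 × e^(−0.133×2.145) = 0.2618 × 17.27 × 0.7518 = 3.398 mg/L.
Minimum DO = 9.11 − 3.398 = 5.712 mg/L.

t_c ≈ 2.15 d; minimum DO ≈ 5.71 mg/L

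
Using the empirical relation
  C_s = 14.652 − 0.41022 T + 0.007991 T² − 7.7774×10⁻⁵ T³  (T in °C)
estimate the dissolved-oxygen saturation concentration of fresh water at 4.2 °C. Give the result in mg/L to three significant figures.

C_s ≈ 13.1 mg/L

C_s = 14.652 − 0.41022×4.2 + 0.007991×4.2² − 7.7774×10⁻⁵×4.2³ = 13.06 mg/L.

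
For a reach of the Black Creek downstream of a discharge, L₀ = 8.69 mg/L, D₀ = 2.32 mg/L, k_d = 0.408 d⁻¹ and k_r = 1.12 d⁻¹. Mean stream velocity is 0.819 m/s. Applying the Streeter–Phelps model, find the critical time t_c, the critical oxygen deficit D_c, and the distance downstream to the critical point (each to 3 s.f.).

At the critical point dD/dt = 0, so k_d L₀ e^(−k_d t) = k_r D. Substituting D(t) from the Streeter–Phelps equation and solving for t gives
t_c = ln[(k_r/k_d)(1 − D₀(k_r−k_d)/(k_d L₀))] / (k_r−k_d).
Here k_r−k_d = 0.7120 d⁻¹ and 1 − D₀(k_r−k_d)/(k_d L₀) = 1 − 2.32×0.7120/(0.408×8.69) = 0.5341, so
t_c = ln(2.745 × 0.5341) / 0.7120 = 0.3827 / 0.7120 = 0.5374 d.
L(t_c) = L₀ e^(−k_d t_c) = 8.69 × 0.8031 = 6.979 mg/L, and at the critical point k_r D_c = k_d L, so D_c = (0.408/1.12) × 6.979 = 2.542 mg/L.
x_c = v t_c = 0.819 m/s × 0.5374 d × 86400 s/d = 38030 m ≈ 38.0 km.

t_c ≈ 0.537 d; D_c ≈ 2.54 mg/L; x_c ≈ 38.0 km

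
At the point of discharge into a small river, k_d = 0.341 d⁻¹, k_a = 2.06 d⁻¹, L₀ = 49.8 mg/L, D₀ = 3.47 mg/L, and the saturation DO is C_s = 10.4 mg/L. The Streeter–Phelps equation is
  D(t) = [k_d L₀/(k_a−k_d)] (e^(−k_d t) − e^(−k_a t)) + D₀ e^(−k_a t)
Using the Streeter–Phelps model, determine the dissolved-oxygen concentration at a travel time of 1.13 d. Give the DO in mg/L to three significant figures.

DO ≈ 4.31 mg/L

k_d L₀/(k_a−k_d) = 0.341×49.8/(2.06−0.341) = 16.98/1.719 = 9.879 mg/L.
e^(−k_d t) = e^(−0.341×1.130) = 0.6802; e^(−k_a t) = e^(−2.06×1.130) = 0.09751.
D = 9.879 × (0.6802 − 0.09751) + 3.47 × 0.09751 = 5.757 + 0.3384 = 6.095 mg/L.
DO = C_s − D = 10.4 − 6.095 = 4.305 mg/L.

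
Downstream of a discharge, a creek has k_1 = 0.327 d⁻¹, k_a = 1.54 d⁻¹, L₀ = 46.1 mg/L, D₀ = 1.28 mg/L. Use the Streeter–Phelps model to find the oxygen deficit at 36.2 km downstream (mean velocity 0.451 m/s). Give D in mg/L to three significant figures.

D ≈ 6.51 mg/L

Travel time t = x/v = 36.2 km / (0.451 m/s) = 36200 m / 0.451 m/s = 80270 s = 0.9290 d.
k_1 L₀/(k_a−k_1) = 0.327×46.1/(1.54−0.327) = 15.07/1.213 = 12.43 mg/L.
e^(−k_1 t) = e^(−0.327×0.9290) = 0.7380; e^(−k_a t) = e^(−1.54×0.9290) = 0.2391.
D = 12.43 × (0.7380 − 0.2391) + 1.28 × 0.2391 = 6.200 + 0.3061 = 6.506 mg/L.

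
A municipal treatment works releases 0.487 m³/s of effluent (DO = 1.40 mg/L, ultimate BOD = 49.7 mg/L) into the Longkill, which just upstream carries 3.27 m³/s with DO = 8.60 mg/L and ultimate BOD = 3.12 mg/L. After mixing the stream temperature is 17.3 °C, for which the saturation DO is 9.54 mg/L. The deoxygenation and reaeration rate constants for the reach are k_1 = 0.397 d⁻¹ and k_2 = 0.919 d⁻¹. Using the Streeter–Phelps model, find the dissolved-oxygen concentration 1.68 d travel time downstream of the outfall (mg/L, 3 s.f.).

Mixed DO = (3.27×8.60 + 0.487×1.40)/(3.27+0.487) = 28.80/3.757 = 7.667 mg/L.
Mixed L₀ = (3.27×3.12 + 0.487×49.7)/(3.757) = 34.41/3.757 = 9.158 mg/L.
Initial deficit D₀ = C_s − DO₀ = 9.54 − 7.667 = 1.873 mg/L.
D(1.68) = [0.397×9.158/(0.919−0.397)](e^(−0.397×1.68) − e^(−0.919×1.68)) + 1.873 e^(−0.919×1.68)
= 6.965 × (0.5133 − 0.2135) + 1.873 × 0.2135 = 2.488 mg/L.
DO = 9.54 − 2.488 = 7.052 mg/L.

DO ≈ 7.05 mg/L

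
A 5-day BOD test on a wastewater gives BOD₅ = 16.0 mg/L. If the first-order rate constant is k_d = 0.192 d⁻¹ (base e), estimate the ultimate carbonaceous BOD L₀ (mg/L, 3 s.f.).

L₀ ≈ 25.9 mg/L

BOD₅ = L₀(1 − e^(−5k_d)) ⇒ L₀ = BOD₅ / (1 − e^(−5×0.192))
= 16.0 / (1 − 0.3829) = 16.0 / 0.6171 = 25.93 mg/L.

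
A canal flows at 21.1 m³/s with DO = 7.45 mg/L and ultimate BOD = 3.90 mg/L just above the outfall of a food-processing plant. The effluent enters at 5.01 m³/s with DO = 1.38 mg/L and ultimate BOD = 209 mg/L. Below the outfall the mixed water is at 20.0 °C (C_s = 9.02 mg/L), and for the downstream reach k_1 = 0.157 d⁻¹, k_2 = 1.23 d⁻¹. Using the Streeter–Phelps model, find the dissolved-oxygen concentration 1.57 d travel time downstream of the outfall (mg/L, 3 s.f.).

DO ≈ 4.59 mg/L

Mixed DO = (21.1×7.45 + 5.01×1.38)/(21.1+5.01) = 164.1/26.11 = 6.285 mg/L.
Mixed L₀ = (21.1×3.90 + 5.01×209)/(26.11) = 1129/26.11 = 43.25 mg/L.
Initial deficit D₀ = C_s − DO₀ = 9.02 − 6.285 = 2.735 mg/L.
D(1.57) = [0.157×43.25/(1.23−0.157)](e^(−0.157×1.57) − e^(−1.23×1.57)) + 2.735 e^(−1.23×1.57)
= 6.329 × (0.7815 − 0.1450) + 2.735 × 0.1450 = 4.425 mg/L.
DO = 9.02 − 4.425 = 4.595 mg/L.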